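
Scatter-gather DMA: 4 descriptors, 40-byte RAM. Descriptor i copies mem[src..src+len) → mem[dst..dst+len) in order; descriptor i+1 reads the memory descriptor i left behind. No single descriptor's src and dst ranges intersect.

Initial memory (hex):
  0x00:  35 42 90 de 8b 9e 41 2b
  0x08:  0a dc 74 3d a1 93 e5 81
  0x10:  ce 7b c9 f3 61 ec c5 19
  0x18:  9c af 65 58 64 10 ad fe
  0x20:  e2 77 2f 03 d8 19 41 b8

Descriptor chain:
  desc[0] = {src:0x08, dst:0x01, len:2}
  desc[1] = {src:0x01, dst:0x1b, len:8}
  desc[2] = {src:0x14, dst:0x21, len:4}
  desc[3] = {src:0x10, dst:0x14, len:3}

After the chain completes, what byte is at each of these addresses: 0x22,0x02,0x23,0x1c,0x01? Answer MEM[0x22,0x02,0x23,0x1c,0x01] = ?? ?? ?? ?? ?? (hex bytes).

MEM[0x22,0x02,0x23,0x1c,0x01] = ec dc c5 dc 0a

D0: mem[0x01..0x02] <- [0a dc]
D1: mem[0x1b..0x22] <- [0a dc de 8b 9e 41 2b 0a]
D2: mem[0x21..0x24] <- [61 ec c5 19]
D3: mem[0x14..0x16] <- [ce 7b c9]
query mem[0x22]=0xec, mem[0x02]=0xdc, mem[0x23]=0xc5, mem[0x1c]=0xdc, mem[0x01]=0x0a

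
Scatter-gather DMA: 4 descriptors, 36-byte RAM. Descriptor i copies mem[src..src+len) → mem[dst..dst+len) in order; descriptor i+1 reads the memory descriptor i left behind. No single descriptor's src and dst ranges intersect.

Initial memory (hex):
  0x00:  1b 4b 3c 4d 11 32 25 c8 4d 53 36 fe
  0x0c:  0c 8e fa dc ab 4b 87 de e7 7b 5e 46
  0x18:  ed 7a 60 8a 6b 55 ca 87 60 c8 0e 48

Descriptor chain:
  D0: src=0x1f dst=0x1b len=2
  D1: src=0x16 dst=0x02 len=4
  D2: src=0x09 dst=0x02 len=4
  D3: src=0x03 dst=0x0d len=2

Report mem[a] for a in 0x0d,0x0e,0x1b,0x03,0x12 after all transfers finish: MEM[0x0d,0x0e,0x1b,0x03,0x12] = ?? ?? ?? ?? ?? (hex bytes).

#0 dst[0x1b+2] := {0x87,0x60}
#1 dst[0x02+4] := {0x5e,0x46,0xed,0x7a}
#2 dst[0x02+4] := {0x53,0x36,0xfe,0x0c}
#3 dst[0x0d+2] := {0x36,0xfe}
query mem[0x0d]=0x36, mem[0x0e]=0xfe, mem[0x1b]=0x87, mem[0x03]=0x36, mem[0x12]=0x87

MEM[0x0d,0x0e,0x1b,0x03,0x12] = 36 fe 87 36 87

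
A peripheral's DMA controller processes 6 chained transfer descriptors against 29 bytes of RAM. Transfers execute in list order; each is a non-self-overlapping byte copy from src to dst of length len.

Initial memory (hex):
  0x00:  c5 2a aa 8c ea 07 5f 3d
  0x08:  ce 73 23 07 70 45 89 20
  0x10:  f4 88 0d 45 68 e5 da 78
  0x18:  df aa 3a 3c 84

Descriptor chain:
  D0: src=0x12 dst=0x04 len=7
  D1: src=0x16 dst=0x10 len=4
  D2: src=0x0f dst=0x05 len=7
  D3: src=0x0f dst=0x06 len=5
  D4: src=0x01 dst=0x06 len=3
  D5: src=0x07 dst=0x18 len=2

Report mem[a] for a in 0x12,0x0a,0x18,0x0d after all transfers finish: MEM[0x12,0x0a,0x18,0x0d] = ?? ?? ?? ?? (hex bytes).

D0: mem[0x04..0x0a] <- [0d 45 68 e5 da 78 df]
D1: mem[0x10..0x13] <- [da 78 df aa]
D2: mem[0x05..0x0b] <- [20 da 78 df aa 68 e5]
D3: mem[0x06..0x0a] <- [20 da 78 df aa]
D4: mem[0x06..0x08] <- [2a aa 8c]
D5: mem[0x18..0x19] <- [aa 8c]
query mem[0x12]=0xdf, mem[0x0a]=0xaa, mem[0x18]=0xaa, mem[0x0d]=0x45

MEM[0x12,0x0a,0x18,0x0d] = df aa aa 45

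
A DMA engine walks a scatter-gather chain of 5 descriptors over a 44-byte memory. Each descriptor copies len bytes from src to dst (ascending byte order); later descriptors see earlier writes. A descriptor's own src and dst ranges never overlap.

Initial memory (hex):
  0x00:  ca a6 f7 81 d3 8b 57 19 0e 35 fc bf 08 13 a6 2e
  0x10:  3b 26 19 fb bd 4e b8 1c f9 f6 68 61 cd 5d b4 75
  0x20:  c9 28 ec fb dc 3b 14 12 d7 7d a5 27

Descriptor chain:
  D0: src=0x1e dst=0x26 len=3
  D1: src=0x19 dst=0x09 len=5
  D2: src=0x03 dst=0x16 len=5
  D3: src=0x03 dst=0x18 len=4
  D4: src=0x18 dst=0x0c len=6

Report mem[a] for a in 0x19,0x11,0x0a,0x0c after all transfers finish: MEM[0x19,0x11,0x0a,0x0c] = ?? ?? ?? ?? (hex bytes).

MEM[0x19,0x11,0x0a,0x0c] = d3 5d 68 81

[0] 0x1e->0x26 len=3 : b4 75 c9
[1] 0x19->0x09 len=5 : f6 68 61 cd 5d
[2] 0x03->0x16 len=5 : 81 d3 8b 57 19
[3] 0x03->0x18 len=4 : 81 d3 8b 57
[4] 0x18->0x0c len=6 : 81 d3 8b 57 cd 5d
query mem[0x19]=0xd3, mem[0x11]=0x5d, mem[0x0a]=0x68, mem[0x0c]=0x81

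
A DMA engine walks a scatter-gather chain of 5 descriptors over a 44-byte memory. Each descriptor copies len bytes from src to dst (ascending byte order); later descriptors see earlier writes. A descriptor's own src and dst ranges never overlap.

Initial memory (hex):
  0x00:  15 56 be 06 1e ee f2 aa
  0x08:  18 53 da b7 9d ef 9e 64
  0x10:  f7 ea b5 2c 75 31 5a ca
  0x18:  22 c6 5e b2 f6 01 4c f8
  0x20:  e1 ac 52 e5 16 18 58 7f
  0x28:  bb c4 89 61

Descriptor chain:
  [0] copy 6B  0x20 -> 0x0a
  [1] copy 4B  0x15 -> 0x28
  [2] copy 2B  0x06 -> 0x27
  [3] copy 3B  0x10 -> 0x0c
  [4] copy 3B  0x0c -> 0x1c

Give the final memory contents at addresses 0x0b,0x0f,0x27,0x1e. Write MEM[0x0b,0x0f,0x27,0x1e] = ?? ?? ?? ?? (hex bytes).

  after D0: wrote 6B at 0x0a = e1ac52e51618
  after D1: wrote 4B at 0x28 = 315aca22
  after D2: wrote 2B at 0x27 = f2aa
  after D3: wrote 3B at 0x0c = f7eab5
  after D4: wrote 3B at 0x1c = f7eab5
query mem[0x0b]=0xac, mem[0x0f]=0x18, mem[0x27]=0xf2, mem[0x1e]=0xb5

MEM[0x0b,0x0f,0x27,0x1e] = ac 18 f2 b5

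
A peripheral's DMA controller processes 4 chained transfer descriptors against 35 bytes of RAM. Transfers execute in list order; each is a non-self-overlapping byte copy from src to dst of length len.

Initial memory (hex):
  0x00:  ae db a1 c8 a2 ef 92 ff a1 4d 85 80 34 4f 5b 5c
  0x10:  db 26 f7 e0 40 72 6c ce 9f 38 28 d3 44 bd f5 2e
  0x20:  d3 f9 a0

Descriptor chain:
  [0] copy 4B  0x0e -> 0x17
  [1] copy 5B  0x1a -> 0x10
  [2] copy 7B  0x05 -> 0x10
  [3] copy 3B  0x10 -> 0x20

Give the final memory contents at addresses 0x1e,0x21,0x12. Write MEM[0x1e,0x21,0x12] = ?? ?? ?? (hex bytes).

  after D0: wrote 4B at 0x17 = 5b5cdb26
  after D1: wrote 5B at 0x10 = 26d344bdf5
  after D2: wrote 7B at 0x10 = ef92ffa14d8580
  after D3: wrote 3B at 0x20 = ef92ff
query mem[0x1e]=0xf5, mem[0x21]=0x92, mem[0x12]=0xff

MEM[0x1e,0x21,0x12] = f5 92 ff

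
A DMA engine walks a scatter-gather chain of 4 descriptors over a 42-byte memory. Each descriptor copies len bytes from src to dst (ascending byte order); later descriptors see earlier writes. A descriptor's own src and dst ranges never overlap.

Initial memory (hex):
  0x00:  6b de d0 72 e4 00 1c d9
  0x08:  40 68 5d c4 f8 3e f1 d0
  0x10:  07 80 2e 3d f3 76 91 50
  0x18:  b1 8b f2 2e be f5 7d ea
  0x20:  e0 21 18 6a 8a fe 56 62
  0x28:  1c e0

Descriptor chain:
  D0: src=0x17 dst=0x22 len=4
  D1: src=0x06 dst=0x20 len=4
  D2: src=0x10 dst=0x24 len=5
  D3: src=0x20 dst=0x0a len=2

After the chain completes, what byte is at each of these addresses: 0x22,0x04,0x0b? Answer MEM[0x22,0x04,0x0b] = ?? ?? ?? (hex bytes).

  after D0: wrote 4B at 0x22 = 50b18bf2
  after D1: wrote 4B at 0x20 = 1cd94068
  after D2: wrote 5B at 0x24 = 07802e3df3
  after D3: wrote 2B at 0x0a = 1cd9
query mem[0x22]=0x40, mem[0x04]=0xe4, mem[0x0b]=0xd9

MEM[0x22,0x04,0x0b] = 40 e4 d9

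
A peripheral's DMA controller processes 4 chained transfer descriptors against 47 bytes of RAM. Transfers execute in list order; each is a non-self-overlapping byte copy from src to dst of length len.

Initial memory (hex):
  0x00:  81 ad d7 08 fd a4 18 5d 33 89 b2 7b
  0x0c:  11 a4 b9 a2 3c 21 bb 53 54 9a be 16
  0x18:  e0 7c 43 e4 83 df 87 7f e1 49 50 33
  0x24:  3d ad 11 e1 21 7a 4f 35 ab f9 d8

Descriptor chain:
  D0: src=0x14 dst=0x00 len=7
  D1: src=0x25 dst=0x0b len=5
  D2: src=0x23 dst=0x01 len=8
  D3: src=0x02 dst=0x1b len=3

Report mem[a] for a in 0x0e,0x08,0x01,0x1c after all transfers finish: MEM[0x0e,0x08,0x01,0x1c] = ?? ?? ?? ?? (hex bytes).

  after D0: wrote 7B at 0x00 = 549abe16e07c43
  after D1: wrote 5B at 0x0b = ad11e1217a
  after D2: wrote 8B at 0x01 = 333dad11e1217a4f
  after D3: wrote 3B at 0x1b = 3dad11
query mem[0x0e]=0x21, mem[0x08]=0x4f, mem[0x01]=0x33, mem[0x1c]=0xad

MEM[0x0e,0x08,0x01,0x1c] = 21 4f 33 ad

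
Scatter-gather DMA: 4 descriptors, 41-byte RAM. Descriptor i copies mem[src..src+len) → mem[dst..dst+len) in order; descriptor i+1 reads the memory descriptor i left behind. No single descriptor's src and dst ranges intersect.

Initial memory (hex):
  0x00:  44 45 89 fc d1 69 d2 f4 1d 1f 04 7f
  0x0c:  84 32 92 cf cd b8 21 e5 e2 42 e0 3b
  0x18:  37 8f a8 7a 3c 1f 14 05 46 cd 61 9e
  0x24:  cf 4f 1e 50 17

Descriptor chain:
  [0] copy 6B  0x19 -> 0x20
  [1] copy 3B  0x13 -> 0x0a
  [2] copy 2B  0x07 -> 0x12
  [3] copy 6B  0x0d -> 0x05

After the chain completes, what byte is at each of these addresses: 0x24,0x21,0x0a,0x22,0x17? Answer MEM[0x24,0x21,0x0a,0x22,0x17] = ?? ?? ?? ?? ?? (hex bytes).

D0: mem[0x20..0x25] <- [8f a8 7a 3c 1f 14]
D1: mem[0x0a..0x0c] <- [e5 e2 42]
D2: mem[0x12..0x13] <- [f4 1d]
D3: mem[0x05..0x0a] <- [32 92 cf cd b8 f4]
query mem[0x24]=0x1f, mem[0x21]=0xa8, mem[0x0a]=0xf4, mem[0x22]=0x7a, mem[0x17]=0x3b

MEM[0x24,0x21,0x0a,0x22,0x17] = 1f a8 f4 7a 3b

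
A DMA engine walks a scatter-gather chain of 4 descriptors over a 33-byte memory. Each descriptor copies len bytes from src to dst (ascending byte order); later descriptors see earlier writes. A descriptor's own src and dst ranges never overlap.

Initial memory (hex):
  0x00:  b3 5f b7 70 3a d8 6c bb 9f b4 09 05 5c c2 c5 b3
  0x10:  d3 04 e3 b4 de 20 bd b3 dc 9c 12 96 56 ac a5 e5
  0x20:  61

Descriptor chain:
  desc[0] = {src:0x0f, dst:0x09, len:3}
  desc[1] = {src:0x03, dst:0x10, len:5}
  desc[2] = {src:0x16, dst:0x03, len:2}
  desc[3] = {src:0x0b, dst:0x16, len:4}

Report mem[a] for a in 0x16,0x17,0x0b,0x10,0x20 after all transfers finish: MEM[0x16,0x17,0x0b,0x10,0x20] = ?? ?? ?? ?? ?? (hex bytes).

[0] 0x0f->0x09 len=3 : b3 d3 04
[1] 0x03->0x10 len=5 : 70 3a d8 6c bb
[2] 0x16->0x03 len=2 : bd b3
[3] 0x0b->0x16 len=4 : 04 5c c2 c5
query mem[0x16]=0x04, mem[0x17]=0x5c, mem[0x0b]=0x04, mem[0x10]=0x70, mem[0x20]=0x61

MEM[0x16,0x17,0x0b,0x10,0x20] = 04 5c 04 70 61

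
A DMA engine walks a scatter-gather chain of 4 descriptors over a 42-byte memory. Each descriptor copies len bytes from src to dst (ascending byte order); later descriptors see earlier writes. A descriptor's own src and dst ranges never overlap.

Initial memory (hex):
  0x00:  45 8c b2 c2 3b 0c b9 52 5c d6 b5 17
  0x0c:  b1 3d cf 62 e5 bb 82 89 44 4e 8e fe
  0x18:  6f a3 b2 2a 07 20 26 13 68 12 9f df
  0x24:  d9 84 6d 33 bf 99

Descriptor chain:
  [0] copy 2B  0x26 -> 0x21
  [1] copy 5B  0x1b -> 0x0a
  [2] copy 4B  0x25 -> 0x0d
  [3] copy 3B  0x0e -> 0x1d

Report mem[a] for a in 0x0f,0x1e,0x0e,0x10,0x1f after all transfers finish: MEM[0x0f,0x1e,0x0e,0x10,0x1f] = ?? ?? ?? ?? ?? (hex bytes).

#0 dst[0x21+2] := {0x6d,0x33}
#1 dst[0x0a+5] := {0x2a,0x07,0x20,0x26,0x13}
#2 dst[0x0d+4] := {0x84,0x6d,0x33,0xbf}
#3 dst[0x1d+3] := {0x6d,0x33,0xbf}
query mem[0x0f]=0x33, mem[0x1e]=0x33, mem[0x0e]=0x6d, mem[0x10]=0xbf, mem[0x1f]=0xbf

MEM[0x0f,0x1e,0x0e,0x10,0x1f] = 33 33 6d bf bf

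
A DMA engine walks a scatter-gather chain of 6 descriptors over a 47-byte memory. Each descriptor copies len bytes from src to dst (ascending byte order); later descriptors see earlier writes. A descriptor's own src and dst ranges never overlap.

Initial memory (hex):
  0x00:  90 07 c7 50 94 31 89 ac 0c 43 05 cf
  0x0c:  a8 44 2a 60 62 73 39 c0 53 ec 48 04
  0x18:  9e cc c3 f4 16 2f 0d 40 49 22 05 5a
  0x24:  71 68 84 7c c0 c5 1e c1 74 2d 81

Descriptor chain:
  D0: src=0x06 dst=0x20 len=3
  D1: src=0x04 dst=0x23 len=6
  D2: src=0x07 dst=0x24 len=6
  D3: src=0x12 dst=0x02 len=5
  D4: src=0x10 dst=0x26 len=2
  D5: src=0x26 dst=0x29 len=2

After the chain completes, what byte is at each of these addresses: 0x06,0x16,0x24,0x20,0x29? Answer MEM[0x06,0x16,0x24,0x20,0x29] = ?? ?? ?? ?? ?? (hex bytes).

[0] 0x06->0x20 len=3 : 89 ac 0c
[1] 0x04->0x23 len=6 : 94 31 89 ac 0c 43
[2] 0x07->0x24 len=6 : ac 0c 43 05 cf a8
[3] 0x12->0x02 len=5 : 39 c0 53 ec 48
[4] 0x10->0x26 len=2 : 62 73
[5] 0x26->0x29 len=2 : 62 73
query mem[0x06]=0x48, mem[0x16]=0x48, mem[0x24]=0xac, mem[0x20]=0x89, mem[0x29]=0x62

MEM[0x06,0x16,0x24,0x20,0x29] = 48 48 ac 89 62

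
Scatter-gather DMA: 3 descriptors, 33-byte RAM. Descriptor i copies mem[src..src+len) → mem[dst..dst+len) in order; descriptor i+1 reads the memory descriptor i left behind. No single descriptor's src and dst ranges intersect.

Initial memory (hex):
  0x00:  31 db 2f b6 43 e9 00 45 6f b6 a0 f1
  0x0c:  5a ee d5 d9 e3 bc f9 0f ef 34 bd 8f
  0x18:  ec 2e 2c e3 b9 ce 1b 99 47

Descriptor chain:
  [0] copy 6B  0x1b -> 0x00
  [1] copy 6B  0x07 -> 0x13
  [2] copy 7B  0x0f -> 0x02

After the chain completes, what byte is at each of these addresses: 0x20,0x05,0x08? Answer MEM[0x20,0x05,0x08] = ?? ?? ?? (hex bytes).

#0 dst[0x00+6] := {0xe3,0xb9,0xce,0x1b,0x99,0x47}
#1 dst[0x13+6] := {0x45,0x6f,0xb6,0xa0,0xf1,0x5a}
#2 dst[0x02+7] := {0xd9,0xe3,0xbc,0xf9,0x45,0x6f,0xb6}
query mem[0x20]=0x47, mem[0x05]=0xf9, mem[0x08]=0xb6

MEM[0x20,0x05,0x08] = 47 f9 b6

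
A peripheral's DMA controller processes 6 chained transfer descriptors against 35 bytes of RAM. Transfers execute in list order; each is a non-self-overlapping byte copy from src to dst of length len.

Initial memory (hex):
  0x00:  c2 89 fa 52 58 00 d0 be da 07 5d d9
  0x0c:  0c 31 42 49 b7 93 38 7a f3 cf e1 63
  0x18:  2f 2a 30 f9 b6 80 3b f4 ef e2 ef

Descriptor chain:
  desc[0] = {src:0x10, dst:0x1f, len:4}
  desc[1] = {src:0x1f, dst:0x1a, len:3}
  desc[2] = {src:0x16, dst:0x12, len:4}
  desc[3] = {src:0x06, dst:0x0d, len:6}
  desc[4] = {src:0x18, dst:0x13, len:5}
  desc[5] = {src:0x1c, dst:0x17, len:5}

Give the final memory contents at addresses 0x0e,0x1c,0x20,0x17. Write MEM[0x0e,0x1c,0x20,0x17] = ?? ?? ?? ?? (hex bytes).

MEM[0x0e,0x1c,0x20,0x17] = be 38 93 38

D0: mem[0x1f..0x22] <- [b7 93 38 7a]
D1: mem[0x1a..0x1c] <- [b7 93 38]
D2: mem[0x12..0x15] <- [e1 63 2f 2a]
D3: mem[0x0d..0x12] <- [d0 be da 07 5d d9]
D4: mem[0x13..0x17] <- [2f 2a b7 93 38]
D5: mem[0x17..0x1b] <- [38 80 3b b7 93]
query mem[0x0e]=0xbe, mem[0x1c]=0x38, mem[0x20]=0x93, mem[0x17]=0x38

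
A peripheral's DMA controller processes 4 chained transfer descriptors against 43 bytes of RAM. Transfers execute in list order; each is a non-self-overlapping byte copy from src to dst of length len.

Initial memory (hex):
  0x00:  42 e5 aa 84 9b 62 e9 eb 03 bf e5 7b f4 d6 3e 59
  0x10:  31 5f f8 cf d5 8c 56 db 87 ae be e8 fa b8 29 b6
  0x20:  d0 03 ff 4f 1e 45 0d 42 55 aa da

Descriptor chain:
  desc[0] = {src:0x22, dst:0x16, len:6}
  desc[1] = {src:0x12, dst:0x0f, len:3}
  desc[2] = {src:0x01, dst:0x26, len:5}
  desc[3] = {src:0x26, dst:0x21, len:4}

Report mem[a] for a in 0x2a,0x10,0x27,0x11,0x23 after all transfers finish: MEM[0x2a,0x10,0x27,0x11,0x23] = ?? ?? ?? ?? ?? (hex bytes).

MEM[0x2a,0x10,0x27,0x11,0x23] = 62 cf aa d5 84

#0 dst[0x16+6] := {0xff,0x4f,0x1e,0x45,0x0d,0x42}
#1 dst[0x0f+3] := {0xf8,0xcf,0xd5}
#2 dst[0x26+5] := {0xe5,0xaa,0x84,0x9b,0x62}
#3 dst[0x21+4] := {0xe5,0xaa,0x84,0x9b}
query mem[0x2a]=0x62, mem[0x10]=0xcf, mem[0x27]=0xaa, mem[0x11]=0xd5, mem[0x23]=0x84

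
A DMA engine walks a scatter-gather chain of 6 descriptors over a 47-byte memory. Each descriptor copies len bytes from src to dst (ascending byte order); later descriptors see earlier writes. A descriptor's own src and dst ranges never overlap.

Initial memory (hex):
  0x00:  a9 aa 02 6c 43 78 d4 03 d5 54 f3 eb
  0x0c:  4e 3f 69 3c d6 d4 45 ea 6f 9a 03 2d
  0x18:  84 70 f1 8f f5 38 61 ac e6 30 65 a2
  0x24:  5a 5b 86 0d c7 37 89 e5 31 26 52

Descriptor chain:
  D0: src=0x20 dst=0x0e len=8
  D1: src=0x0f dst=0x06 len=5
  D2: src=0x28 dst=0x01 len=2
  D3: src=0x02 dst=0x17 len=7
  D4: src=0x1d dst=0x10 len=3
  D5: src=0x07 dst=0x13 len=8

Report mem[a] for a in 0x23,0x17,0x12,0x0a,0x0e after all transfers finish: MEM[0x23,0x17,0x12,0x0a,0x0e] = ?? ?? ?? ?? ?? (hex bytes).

MEM[0x23,0x17,0x12,0x0a,0x0e] = a2 eb ac 5b e6

[0] 0x20->0x0e len=8 : e6 30 65 a2 5a 5b 86 0d
[1] 0x0f->0x06 len=5 : 30 65 a2 5a 5b
[2] 0x28->0x01 len=2 : c7 37
[3] 0x02->0x17 len=7 : 37 6c 43 78 30 65 a2
[4] 0x1d->0x10 len=3 : a2 61 ac
[5] 0x07->0x13 len=8 : 65 a2 5a 5b eb 4e 3f e6
query mem[0x23]=0xa2, mem[0x17]=0xeb, mem[0x12]=0xac, mem[0x0a]=0x5b, mem[0x0e]=0xe6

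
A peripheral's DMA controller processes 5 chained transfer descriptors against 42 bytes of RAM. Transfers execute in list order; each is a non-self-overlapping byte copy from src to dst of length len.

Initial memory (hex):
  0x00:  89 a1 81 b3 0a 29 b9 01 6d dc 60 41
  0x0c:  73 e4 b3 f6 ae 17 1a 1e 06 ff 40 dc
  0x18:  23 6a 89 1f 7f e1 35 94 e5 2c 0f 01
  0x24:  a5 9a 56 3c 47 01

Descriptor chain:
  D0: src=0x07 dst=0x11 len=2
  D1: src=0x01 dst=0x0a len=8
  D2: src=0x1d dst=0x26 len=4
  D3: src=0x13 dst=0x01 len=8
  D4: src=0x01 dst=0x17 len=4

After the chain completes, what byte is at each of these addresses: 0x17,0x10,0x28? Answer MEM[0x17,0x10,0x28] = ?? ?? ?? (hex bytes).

MEM[0x17,0x10,0x28] = 1e 01 94

D0: mem[0x11..0x12] <- [01 6d]
D1: mem[0x0a..0x11] <- [a1 81 b3 0a 29 b9 01 6d]
D2: mem[0x26..0x29] <- [e1 35 94 e5]
D3: mem[0x01..0x08] <- [1e 06 ff 40 dc 23 6a 89]
D4: mem[0x17..0x1a] <- [1e 06 ff 40]
query mem[0x17]=0x1e, mem[0x10]=0x01, mem[0x28]=0x94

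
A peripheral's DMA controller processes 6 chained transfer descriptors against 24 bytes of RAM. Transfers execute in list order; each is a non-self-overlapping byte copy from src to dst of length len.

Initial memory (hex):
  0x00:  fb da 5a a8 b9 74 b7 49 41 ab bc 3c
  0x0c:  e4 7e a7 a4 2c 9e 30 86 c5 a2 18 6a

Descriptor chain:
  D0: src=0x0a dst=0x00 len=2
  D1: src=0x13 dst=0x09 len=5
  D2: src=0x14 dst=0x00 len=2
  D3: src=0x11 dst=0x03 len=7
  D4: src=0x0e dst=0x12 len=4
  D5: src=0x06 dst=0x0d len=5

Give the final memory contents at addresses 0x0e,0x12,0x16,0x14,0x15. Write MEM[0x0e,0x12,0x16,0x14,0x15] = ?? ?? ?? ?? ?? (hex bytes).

D0: mem[0x00..0x01] <- [bc 3c]
D1: mem[0x09..0x0d] <- [86 c5 a2 18 6a]
D2: mem[0x00..0x01] <- [c5 a2]
D3: mem[0x03..0x09] <- [9e 30 86 c5 a2 18 6a]
D4: mem[0x12..0x15] <- [a7 a4 2c 9e]
D5: mem[0x0d..0x11] <- [c5 a2 18 6a c5]
query mem[0x0e]=0xa2, mem[0x12]=0xa7, mem[0x16]=0x18, mem[0x14]=0x2c, mem[0x15]=0x9e

MEM[0x0e,0x12,0x16,0x14,0x15] = a2 a7 18 2c 9e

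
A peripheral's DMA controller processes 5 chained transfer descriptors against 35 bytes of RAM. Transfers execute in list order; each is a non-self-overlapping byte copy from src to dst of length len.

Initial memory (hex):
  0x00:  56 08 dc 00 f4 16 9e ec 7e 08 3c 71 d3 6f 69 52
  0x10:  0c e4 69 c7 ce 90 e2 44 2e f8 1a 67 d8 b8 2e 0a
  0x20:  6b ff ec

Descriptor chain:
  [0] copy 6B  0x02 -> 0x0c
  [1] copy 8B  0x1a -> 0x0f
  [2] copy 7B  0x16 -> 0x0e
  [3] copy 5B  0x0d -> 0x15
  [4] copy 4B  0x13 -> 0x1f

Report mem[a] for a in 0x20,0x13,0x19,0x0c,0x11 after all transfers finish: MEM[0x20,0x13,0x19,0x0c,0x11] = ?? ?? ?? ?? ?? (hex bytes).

MEM[0x20,0x13,0x19,0x0c,0x11] = d8 67 f8 dc f8

[0] 0x02->0x0c len=6 : dc 00 f4 16 9e ec
[1] 0x1a->0x0f len=8 : 1a 67 d8 b8 2e 0a 6b ff
[2] 0x16->0x0e len=7 : ff 44 2e f8 1a 67 d8
[3] 0x0d->0x15 len=5 : 00 ff 44 2e f8
[4] 0x13->0x1f len=4 : 67 d8 00 ff
query mem[0x20]=0xd8, mem[0x13]=0x67, mem[0x19]=0xf8, mem[0x0c]=0xdc, mem[0x11]=0xf8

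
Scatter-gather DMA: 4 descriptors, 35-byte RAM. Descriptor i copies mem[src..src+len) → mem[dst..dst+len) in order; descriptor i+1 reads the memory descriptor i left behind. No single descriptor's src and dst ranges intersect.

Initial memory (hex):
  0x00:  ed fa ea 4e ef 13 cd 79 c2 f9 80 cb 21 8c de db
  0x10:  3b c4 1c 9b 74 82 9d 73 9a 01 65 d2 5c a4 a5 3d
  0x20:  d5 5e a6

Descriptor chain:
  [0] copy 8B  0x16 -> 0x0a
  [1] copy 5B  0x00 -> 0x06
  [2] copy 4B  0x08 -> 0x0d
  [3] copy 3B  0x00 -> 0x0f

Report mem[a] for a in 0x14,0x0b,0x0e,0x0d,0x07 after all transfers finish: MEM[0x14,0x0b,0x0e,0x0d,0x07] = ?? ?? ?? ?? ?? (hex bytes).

[0] 0x16->0x0a len=8 : 9d 73 9a 01 65 d2 5c a4
[1] 0x00->0x06 len=5 : ed fa ea 4e ef
[2] 0x08->0x0d len=4 : ea 4e ef 73
[3] 0x00->0x0f len=3 : ed fa ea
query mem[0x14]=0x74, mem[0x0b]=0x73, mem[0x0e]=0x4e, mem[0x0d]=0xea, mem[0x07]=0xfa

MEM[0x14,0x0b,0x0e,0x0d,0x07] = 74 73 4e ea fa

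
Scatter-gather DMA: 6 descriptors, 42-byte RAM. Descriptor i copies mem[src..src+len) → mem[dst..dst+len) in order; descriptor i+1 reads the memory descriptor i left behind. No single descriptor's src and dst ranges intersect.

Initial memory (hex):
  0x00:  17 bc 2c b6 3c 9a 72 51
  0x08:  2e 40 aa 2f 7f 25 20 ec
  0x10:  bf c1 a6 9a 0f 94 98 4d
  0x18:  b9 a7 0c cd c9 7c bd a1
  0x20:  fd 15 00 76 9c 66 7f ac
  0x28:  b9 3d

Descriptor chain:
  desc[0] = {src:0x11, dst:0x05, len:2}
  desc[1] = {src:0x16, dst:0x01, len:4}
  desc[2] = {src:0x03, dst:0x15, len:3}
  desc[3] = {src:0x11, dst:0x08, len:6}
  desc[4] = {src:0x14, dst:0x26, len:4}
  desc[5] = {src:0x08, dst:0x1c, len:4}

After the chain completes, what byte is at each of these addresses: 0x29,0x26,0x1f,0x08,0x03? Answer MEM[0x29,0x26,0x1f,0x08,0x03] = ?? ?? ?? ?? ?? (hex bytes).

[0] 0x11->0x05 len=2 : c1 a6
[1] 0x16->0x01 len=4 : 98 4d b9 a7
[2] 0x03->0x15 len=3 : b9 a7 c1
[3] 0x11->0x08 len=6 : c1 a6 9a 0f b9 a7
[4] 0x14->0x26 len=4 : 0f b9 a7 c1
[5] 0x08->0x1c len=4 : c1 a6 9a 0f
query mem[0x29]=0xc1, mem[0x26]=0x0f, mem[0x1f]=0x0f, mem[0x08]=0xc1, mem[0x03]=0xb9

MEM[0x29,0x26,0x1f,0x08,0x03] = c1 0f 0f c1 b9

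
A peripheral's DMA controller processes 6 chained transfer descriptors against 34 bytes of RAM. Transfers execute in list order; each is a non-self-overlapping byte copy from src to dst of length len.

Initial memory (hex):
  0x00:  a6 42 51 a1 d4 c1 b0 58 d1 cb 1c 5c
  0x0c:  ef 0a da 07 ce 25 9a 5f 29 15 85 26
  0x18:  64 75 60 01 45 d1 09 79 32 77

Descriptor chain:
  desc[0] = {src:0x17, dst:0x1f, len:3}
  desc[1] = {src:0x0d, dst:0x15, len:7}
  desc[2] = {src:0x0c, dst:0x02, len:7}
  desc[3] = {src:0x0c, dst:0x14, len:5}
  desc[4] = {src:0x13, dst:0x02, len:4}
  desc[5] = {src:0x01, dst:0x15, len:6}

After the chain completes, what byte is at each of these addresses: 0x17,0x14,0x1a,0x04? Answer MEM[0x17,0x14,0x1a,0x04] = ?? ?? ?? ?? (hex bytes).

#0 dst[0x1f+3] := {0x26,0x64,0x75}
#1 dst[0x15+7] := {0x0a,0xda,0x07,0xce,0x25,0x9a,0x5f}
#2 dst[0x02+7] := {0xef,0x0a,0xda,0x07,0xce,0x25,0x9a}
#3 dst[0x14+5] := {0xef,0x0a,0xda,0x07,0xce}
#4 dst[0x02+4] := {0x5f,0xef,0x0a,0xda}
#5 dst[0x15+6] := {0x42,0x5f,0xef,0x0a,0xda,0xce}
query mem[0x17]=0xef, mem[0x14]=0xef, mem[0x1a]=0xce, mem[0x04]=0x0a

MEM[0x17,0x14,0x1a,0x04] = ef ef ce 0a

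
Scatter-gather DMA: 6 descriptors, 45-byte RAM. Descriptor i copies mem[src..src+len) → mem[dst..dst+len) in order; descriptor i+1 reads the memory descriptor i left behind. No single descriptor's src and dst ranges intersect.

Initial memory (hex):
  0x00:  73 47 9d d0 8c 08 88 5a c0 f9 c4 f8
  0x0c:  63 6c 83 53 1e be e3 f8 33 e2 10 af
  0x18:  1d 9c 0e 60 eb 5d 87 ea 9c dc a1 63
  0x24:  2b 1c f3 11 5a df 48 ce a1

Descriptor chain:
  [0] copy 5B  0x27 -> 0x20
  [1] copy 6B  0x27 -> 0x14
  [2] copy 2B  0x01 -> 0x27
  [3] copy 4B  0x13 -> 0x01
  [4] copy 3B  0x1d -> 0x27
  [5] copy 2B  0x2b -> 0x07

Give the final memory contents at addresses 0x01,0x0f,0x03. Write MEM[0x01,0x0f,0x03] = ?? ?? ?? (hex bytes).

  after D0: wrote 5B at 0x20 = 115adf48ce
  after D1: wrote 6B at 0x14 = 115adf48cea1
  after D2: wrote 2B at 0x27 = 479d
  after D3: wrote 4B at 0x01 = f8115adf
  after D4: wrote 3B at 0x27 = 5d87ea
  after D5: wrote 2B at 0x07 = cea1
query mem[0x01]=0xf8, mem[0x0f]=0x53, mem[0x03]=0x5a

MEM[0x01,0x0f,0x03] = f8 53 5a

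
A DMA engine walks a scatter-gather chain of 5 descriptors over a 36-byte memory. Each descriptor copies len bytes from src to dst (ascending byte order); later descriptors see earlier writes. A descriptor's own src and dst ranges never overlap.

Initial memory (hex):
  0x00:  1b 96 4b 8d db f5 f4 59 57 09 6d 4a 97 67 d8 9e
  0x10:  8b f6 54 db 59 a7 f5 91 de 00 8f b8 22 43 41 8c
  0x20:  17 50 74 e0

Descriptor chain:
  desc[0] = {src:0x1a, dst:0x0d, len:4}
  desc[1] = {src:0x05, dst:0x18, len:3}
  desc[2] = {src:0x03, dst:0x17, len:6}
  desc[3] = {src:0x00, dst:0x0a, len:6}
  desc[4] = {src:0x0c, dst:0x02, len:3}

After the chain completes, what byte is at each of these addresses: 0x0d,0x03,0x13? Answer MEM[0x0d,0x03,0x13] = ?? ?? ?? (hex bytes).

MEM[0x0d,0x03,0x13] = 8d 8d db

#0 dst[0x0d+4] := {0x8f,0xb8,0x22,0x43}
#1 dst[0x18+3] := {0xf5,0xf4,0x59}
#2 dst[0x17+6] := {0x8d,0xdb,0xf5,0xf4,0x59,0x57}
#3 dst[0x0a+6] := {0x1b,0x96,0x4b,0x8d,0xdb,0xf5}
#4 dst[0x02+3] := {0x4b,0x8d,0xdb}
query mem[0x0d]=0x8d, mem[0x03]=0x8d, mem[0x13]=0xdb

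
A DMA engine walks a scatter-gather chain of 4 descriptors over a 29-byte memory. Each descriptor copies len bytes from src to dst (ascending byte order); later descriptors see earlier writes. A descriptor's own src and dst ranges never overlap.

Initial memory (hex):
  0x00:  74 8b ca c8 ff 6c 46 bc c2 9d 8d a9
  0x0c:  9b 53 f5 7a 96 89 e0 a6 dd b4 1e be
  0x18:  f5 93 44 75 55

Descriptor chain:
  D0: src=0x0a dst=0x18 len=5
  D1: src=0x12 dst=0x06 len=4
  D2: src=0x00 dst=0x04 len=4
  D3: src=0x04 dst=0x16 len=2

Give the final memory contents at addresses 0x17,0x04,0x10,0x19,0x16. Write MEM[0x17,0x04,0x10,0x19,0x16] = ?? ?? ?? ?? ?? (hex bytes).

#0 dst[0x18+5] := {0x8d,0xa9,0x9b,0x53,0xf5}
#1 dst[0x06+4] := {0xe0,0xa6,0xdd,0xb4}
#2 dst[0x04+4] := {0x74,0x8b,0xca,0xc8}
#3 dst[0x16+2] := {0x74,0x8b}
query mem[0x17]=0x8b, mem[0x04]=0x74, mem[0x10]=0x96, mem[0x19]=0xa9, mem[0x16]=0x74

MEM[0x17,0x04,0x10,0x19,0x16] = 8b 74 96 a9 74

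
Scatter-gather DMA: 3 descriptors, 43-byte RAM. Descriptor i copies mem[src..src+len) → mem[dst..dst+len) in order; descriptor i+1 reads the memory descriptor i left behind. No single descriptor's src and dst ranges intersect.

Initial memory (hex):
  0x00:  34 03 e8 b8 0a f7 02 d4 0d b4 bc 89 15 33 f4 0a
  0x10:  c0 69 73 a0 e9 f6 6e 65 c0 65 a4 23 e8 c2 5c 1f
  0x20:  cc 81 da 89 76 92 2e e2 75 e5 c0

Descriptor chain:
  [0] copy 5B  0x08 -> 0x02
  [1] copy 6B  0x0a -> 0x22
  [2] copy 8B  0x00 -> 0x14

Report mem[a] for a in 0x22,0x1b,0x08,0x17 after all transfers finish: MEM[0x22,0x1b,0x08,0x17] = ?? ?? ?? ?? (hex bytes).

MEM[0x22,0x1b,0x08,0x17] = bc d4 0d b4

[0] 0x08->0x02 len=5 : 0d b4 bc 89 15
[1] 0x0a->0x22 len=6 : bc 89 15 33 f4 0a
[2] 0x00->0x14 len=8 : 34 03 0d b4 bc 89 15 d4
query mem[0x22]=0xbc, mem[0x1b]=0xd4, mem[0x08]=0x0d, mem[0x17]=0xb4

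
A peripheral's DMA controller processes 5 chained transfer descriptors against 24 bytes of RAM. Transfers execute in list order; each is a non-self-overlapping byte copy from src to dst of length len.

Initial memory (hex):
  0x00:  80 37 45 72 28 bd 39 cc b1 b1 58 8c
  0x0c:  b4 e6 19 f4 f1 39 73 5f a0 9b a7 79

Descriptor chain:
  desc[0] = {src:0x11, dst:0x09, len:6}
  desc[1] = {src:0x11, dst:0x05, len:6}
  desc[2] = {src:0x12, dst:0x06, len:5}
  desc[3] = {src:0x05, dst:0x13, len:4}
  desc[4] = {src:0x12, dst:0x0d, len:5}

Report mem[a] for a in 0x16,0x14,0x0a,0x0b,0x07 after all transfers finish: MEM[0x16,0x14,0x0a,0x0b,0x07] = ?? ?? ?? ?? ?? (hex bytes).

MEM[0x16,0x14,0x0a,0x0b,0x07] = a0 73 a7 5f 5f

  after D0: wrote 6B at 0x09 = 39735fa09ba7
  after D1: wrote 6B at 0x05 = 39735fa09ba7
  after D2: wrote 5B at 0x06 = 735fa09ba7
  after D3: wrote 4B at 0x13 = 39735fa0
  after D4: wrote 5B at 0x0d = 7339735fa0
query mem[0x16]=0xa0, mem[0x14]=0x73, mem[0x0a]=0xa7, mem[0x0b]=0x5f, mem[0x07]=0x5f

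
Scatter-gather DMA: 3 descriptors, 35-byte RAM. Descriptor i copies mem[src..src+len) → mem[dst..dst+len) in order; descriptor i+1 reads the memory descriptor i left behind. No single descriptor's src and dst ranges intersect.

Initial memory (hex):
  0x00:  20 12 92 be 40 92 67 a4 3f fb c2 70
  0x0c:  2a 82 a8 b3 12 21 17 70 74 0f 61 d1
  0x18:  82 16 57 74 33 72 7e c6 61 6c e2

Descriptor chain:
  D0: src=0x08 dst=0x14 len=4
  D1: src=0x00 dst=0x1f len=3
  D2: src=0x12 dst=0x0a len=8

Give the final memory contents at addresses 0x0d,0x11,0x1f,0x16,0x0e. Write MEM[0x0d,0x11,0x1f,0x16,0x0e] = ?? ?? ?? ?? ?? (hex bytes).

MEM[0x0d,0x11,0x1f,0x16,0x0e] = fb 16 20 c2 c2

  after D0: wrote 4B at 0x14 = 3ffbc270
  after D1: wrote 3B at 0x1f = 201292
  after D2: wrote 8B at 0x0a = 17703ffbc2708216
query mem[0x0d]=0xfb, mem[0x11]=0x16, mem[0x1f]=0x20, mem[0x16]=0xc2, mem[0x0e]=0xc2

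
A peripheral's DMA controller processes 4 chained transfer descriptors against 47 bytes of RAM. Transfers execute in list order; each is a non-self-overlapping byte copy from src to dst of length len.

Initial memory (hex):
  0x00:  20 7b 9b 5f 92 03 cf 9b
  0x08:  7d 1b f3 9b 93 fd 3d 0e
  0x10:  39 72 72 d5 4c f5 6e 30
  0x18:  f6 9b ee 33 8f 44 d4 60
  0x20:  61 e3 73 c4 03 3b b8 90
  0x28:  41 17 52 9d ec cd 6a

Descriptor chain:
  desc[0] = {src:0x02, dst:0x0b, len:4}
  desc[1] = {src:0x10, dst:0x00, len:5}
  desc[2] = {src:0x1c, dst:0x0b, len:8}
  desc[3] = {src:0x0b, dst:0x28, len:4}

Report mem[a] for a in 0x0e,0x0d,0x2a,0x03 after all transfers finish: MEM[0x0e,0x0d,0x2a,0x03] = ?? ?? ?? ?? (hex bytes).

MEM[0x0e,0x0d,0x2a,0x03] = 60 d4 d4 d5

#0 dst[0x0b+4] := {0x9b,0x5f,0x92,0x03}
#1 dst[0x00+5] := {0x39,0x72,0x72,0xd5,0x4c}
#2 dst[0x0b+8] := {0x8f,0x44,0xd4,0x60,0x61,0xe3,0x73,0xc4}
#3 dst[0x28+4] := {0x8f,0x44,0xd4,0x60}
query mem[0x0e]=0x60, mem[0x0d]=0xd4, mem[0x2a]=0xd4, mem[0x03]=0xd5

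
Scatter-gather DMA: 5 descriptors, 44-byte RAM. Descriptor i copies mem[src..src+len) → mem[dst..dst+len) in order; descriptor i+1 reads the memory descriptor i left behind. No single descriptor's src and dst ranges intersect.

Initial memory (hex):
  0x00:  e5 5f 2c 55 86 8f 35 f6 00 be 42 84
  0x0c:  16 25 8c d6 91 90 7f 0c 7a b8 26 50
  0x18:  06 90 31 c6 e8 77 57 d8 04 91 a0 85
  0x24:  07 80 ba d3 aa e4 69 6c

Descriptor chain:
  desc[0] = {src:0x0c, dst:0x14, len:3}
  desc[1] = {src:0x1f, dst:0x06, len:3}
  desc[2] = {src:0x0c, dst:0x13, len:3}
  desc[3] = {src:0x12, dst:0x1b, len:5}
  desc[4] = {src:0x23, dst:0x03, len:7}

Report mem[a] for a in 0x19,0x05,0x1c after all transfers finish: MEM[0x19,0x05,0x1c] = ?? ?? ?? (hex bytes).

[0] 0x0c->0x14 len=3 : 16 25 8c
[1] 0x1f->0x06 len=3 : d8 04 91
[2] 0x0c->0x13 len=3 : 16 25 8c
[3] 0x12->0x1b len=5 : 7f 16 25 8c 8c
[4] 0x23->0x03 len=7 : 85 07 80 ba d3 aa e4
query mem[0x19]=0x90, mem[0x05]=0x80, mem[0x1c]=0x16

MEM[0x19,0x05,0x1c] = 90 80 16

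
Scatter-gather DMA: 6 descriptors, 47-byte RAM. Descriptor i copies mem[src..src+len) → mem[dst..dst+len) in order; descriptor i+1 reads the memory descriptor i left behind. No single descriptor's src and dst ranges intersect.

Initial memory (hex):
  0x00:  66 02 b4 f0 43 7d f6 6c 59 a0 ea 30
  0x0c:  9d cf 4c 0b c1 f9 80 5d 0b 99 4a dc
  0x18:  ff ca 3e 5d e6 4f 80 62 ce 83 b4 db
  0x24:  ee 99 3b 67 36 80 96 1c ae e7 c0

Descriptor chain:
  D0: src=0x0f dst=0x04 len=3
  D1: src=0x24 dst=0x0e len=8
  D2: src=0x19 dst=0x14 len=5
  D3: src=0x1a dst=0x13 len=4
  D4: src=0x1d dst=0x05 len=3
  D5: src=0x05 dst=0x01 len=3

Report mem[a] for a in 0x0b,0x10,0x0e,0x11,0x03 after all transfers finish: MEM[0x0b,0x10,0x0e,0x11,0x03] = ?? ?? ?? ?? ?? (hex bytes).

D0: mem[0x04..0x06] <- [0b c1 f9]
D1: mem[0x0e..0x15] <- [ee 99 3b 67 36 80 96 1c]
D2: mem[0x14..0x18] <- [ca 3e 5d e6 4f]
D3: mem[0x13..0x16] <- [3e 5d e6 4f]
D4: mem[0x05..0x07] <- [4f 80 62]
D5: mem[0x01..0x03] <- [4f 80 62]
query mem[0x0b]=0x30, mem[0x10]=0x3b, mem[0x0e]=0xee, mem[0x11]=0x67, mem[0x03]=0x62

MEM[0x0b,0x10,0x0e,0x11,0x03] = 30 3b ee 67 62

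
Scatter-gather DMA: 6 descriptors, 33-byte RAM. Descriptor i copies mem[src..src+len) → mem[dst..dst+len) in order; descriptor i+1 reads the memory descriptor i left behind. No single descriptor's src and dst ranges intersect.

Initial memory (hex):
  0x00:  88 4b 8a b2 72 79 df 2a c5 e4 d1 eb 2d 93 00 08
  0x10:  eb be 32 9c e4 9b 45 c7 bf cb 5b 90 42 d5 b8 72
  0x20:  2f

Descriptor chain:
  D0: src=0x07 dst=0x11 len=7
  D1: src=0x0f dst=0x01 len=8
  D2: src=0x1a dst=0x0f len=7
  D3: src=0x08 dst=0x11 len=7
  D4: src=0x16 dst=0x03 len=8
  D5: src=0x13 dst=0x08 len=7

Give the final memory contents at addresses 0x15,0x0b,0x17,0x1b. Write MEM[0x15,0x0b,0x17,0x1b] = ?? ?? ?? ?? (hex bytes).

  after D0: wrote 7B at 0x11 = 2ac5e4d1eb2d93
  after D1: wrote 8B at 0x01 = 08eb2ac5e4d1eb2d
  after D2: wrote 7B at 0x0f = 5b9042d5b8722f
  after D3: wrote 7B at 0x11 = 2de4d1eb2d9300
  after D4: wrote 8B at 0x03 = 9300bfcb5b9042d5
  after D5: wrote 7B at 0x08 = d1eb2d9300bfcb
query mem[0x15]=0x2d, mem[0x0b]=0x93, mem[0x17]=0x00, mem[0x1b]=0x90

MEM[0x15,0x0b,0x17,0x1b] = 2d 93 00 90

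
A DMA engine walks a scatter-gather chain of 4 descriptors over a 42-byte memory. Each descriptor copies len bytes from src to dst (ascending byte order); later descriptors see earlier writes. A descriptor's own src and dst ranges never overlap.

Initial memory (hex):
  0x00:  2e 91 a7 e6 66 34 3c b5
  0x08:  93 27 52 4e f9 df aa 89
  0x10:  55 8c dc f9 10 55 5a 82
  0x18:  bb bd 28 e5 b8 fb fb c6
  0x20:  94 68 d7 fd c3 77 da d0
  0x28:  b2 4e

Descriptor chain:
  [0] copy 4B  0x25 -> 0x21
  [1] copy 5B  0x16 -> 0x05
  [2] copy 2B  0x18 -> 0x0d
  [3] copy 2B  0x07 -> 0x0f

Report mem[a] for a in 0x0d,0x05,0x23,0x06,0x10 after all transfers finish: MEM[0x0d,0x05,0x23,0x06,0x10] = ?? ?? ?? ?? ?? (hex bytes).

#0 dst[0x21+4] := {0x77,0xda,0xd0,0xb2}
#1 dst[0x05+5] := {0x5a,0x82,0xbb,0xbd,0x28}
#2 dst[0x0d+2] := {0xbb,0xbd}
#3 dst[0x0f+2] := {0xbb,0xbd}
query mem[0x0d]=0xbb, mem[0x05]=0x5a, mem[0x23]=0xd0, mem[0x06]=0x82, mem[0x10]=0xbd

MEM[0x0d,0x05,0x23,0x06,0x10] = bb 5a d0 82 bd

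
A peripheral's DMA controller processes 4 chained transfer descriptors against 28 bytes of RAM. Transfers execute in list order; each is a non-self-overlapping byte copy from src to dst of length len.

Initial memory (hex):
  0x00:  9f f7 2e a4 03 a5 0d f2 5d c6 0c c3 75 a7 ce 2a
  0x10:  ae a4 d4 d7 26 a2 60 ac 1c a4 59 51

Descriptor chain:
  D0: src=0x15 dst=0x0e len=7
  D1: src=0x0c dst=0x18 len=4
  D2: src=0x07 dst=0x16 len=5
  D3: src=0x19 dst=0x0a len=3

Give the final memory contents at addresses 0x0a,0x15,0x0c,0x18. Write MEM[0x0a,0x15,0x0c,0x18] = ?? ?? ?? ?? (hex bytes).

MEM[0x0a,0x15,0x0c,0x18] = 0c a2 60 c6

  after D0: wrote 7B at 0x0e = a260ac1ca45951
  after D1: wrote 4B at 0x18 = 75a7a260
  after D2: wrote 5B at 0x16 = f25dc60cc3
  after D3: wrote 3B at 0x0a = 0cc360
query mem[0x0a]=0x0c, mem[0x15]=0xa2, mem[0x0c]=0x60, mem[0x18]=0xc6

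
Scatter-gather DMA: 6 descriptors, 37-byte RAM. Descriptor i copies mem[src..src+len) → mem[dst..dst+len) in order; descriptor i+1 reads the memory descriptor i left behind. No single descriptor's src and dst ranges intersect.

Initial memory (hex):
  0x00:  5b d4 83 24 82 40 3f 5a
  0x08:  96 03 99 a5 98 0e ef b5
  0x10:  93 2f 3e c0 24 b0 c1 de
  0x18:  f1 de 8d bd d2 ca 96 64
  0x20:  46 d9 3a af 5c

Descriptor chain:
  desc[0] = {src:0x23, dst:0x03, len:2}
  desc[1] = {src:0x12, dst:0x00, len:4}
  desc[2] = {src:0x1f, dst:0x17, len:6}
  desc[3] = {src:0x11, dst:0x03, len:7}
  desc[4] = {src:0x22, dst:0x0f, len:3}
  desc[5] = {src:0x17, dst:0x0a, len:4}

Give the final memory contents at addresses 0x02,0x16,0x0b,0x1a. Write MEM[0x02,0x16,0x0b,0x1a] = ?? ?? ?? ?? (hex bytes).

#0 dst[0x03+2] := {0xaf,0x5c}
#1 dst[0x00+4] := {0x3e,0xc0,0x24,0xb0}
#2 dst[0x17+6] := {0x64,0x46,0xd9,0x3a,0xaf,0x5c}
#3 dst[0x03+7] := {0x2f,0x3e,0xc0,0x24,0xb0,0xc1,0x64}
#4 dst[0x0f+3] := {0x3a,0xaf,0x5c}
#5 dst[0x0a+4] := {0x64,0x46,0xd9,0x3a}
query mem[0x02]=0x24, mem[0x16]=0xc1, mem[0x0b]=0x46, mem[0x1a]=0x3a

MEM[0x02,0x16,0x0b,0x1a] = 24 c1 46 3a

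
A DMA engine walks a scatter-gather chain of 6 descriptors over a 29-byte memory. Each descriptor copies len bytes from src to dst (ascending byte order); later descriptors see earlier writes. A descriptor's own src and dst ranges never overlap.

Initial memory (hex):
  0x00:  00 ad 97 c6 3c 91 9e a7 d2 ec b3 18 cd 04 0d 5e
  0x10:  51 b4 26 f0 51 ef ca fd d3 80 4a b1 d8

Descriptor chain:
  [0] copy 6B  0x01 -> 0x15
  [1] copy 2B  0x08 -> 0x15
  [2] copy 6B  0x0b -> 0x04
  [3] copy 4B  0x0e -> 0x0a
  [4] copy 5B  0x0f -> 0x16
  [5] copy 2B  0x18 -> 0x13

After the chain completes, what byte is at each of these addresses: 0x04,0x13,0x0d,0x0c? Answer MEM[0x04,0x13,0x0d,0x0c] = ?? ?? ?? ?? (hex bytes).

MEM[0x04,0x13,0x0d,0x0c] = 18 b4 b4 51

  after D0: wrote 6B at 0x15 = ad97c63c919e
  after D1: wrote 2B at 0x15 = d2ec
  after D2: wrote 6B at 0x04 = 18cd040d5e51
  after D3: wrote 4B at 0x0a = 0d5e51b4
  after D4: wrote 5B at 0x16 = 5e51b426f0
  after D5: wrote 2B at 0x13 = b426
query mem[0x04]=0x18, mem[0x13]=0xb4, mem[0x0d]=0xb4, mem[0x0c]=0x51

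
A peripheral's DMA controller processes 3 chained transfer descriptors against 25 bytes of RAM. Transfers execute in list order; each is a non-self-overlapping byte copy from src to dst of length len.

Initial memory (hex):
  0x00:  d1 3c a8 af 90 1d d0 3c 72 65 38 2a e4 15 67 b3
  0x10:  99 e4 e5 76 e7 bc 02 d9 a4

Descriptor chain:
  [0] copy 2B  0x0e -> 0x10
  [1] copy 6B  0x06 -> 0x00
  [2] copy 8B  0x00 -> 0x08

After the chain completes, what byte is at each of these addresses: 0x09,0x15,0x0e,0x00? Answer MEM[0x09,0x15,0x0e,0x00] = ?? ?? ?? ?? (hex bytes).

MEM[0x09,0x15,0x0e,0x00] = 3c bc d0 d0

[0] 0x0e->0x10 len=2 : 67 b3
[1] 0x06->0x00 len=6 : d0 3c 72 65 38 2a
[2] 0x00->0x08 len=8 : d0 3c 72 65 38 2a d0 3c
query mem[0x09]=0x3c, mem[0x15]=0xbc, mem[0x0e]=0xd0, mem[0x00]=0xd0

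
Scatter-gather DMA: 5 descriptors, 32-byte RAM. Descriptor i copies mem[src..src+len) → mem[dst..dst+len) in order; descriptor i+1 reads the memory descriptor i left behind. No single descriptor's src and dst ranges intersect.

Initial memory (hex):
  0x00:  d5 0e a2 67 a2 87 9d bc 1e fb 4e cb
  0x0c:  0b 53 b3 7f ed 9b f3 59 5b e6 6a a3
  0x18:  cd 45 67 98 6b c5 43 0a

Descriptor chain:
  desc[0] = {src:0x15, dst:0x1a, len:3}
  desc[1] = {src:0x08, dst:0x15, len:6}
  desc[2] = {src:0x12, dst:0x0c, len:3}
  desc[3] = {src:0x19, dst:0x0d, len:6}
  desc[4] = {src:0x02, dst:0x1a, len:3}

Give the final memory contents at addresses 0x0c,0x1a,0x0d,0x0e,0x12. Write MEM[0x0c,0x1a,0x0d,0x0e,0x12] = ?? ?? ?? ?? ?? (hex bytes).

  after D0: wrote 3B at 0x1a = e66aa3
  after D1: wrote 6B at 0x15 = 1efb4ecb0b53
  after D2: wrote 3B at 0x0c = f3595b
  after D3: wrote 6B at 0x0d = 0b536aa3c543
  after D4: wrote 3B at 0x1a = a267a2
query mem[0x0c]=0xf3, mem[0x1a]=0xa2, mem[0x0d]=0x0b, mem[0x0e]=0x53, mem[0x12]=0x43

MEM[0x0c,0x1a,0x0d,0x0e,0x12] = f3 a2 0b 53 43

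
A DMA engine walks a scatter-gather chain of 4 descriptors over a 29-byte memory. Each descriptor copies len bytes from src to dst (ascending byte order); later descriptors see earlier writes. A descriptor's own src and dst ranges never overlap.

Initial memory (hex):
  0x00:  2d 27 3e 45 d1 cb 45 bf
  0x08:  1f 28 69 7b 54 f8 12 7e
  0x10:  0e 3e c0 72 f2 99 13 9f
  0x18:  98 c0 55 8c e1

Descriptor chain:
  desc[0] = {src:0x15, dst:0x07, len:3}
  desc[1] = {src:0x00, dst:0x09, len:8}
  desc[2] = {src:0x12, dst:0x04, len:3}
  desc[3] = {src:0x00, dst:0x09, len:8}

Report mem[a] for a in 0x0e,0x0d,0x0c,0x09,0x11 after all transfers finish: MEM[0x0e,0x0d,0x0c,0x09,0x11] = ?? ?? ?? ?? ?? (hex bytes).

MEM[0x0e,0x0d,0x0c,0x09,0x11] = 72 c0 45 2d 3e

  after D0: wrote 3B at 0x07 = 99139f
  after D1: wrote 8B at 0x09 = 2d273e45d1cb4599
  after D2: wrote 3B at 0x04 = c072f2
  after D3: wrote 8B at 0x09 = 2d273e45c072f299
query mem[0x0e]=0x72, mem[0x0d]=0xc0, mem[0x0c]=0x45, mem[0x09]=0x2d, mem[0x11]=0x3e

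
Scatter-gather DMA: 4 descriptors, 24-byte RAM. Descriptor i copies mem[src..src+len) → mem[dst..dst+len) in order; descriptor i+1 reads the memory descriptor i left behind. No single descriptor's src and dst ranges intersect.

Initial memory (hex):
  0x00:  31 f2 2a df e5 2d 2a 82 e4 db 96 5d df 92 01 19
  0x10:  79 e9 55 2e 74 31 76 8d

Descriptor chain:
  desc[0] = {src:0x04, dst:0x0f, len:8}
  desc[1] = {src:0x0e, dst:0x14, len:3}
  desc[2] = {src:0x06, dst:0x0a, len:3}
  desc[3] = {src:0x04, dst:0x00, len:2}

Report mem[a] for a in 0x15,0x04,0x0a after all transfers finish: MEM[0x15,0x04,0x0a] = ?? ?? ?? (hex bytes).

  after D0: wrote 8B at 0x0f = e52d2a82e4db965d
  after D1: wrote 3B at 0x14 = 01e52d
  after D2: wrote 3B at 0x0a = 2a82e4
  after D3: wrote 2B at 0x00 = e52d
query mem[0x15]=0xe5, mem[0x04]=0xe5, mem[0x0a]=0x2a

MEM[0x15,0x04,0x0a] = e5 e5 2a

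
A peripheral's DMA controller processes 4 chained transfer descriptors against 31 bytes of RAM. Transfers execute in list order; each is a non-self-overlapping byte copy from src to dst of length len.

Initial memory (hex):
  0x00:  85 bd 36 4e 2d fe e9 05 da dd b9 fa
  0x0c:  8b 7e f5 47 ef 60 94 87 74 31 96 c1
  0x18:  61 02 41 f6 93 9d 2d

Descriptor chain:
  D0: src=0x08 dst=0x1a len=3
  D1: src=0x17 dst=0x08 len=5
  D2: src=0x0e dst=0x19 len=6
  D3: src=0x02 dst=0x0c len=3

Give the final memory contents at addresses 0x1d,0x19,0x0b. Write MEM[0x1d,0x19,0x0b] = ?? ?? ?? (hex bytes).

[0] 0x08->0x1a len=3 : da dd b9
[1] 0x17->0x08 len=5 : c1 61 02 da dd
[2] 0x0e->0x19 len=6 : f5 47 ef 60 94 87
[3] 0x02->0x0c len=3 : 36 4e 2d
query mem[0x1d]=0x94, mem[0x19]=0xf5, mem[0x0b]=0xda

MEM[0x1d,0x19,0x0b] = 94 f5 da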